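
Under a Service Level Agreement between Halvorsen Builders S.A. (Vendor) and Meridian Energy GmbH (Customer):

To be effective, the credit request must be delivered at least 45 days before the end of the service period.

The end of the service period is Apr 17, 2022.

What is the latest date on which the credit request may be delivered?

Apr 17, 2022 minus 45 days is Mar 3, 2022.

Mar 3, 2022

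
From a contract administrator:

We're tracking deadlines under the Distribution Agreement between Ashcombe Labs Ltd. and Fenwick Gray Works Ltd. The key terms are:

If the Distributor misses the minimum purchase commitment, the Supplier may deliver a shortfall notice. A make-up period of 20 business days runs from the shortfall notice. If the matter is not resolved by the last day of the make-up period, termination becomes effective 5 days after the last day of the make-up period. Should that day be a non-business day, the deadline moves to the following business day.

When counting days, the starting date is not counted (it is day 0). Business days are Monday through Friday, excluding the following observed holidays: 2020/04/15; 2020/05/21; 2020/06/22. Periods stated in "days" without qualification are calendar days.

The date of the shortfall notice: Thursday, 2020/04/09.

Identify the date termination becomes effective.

2020/05/13

From Thursday, 2020/04/09, 20 business days (Apr 10, Apr 13, Apr 14, Apr 16, …, May 6, May 7, May 8, skipping weekends and the listed holiday on Apr 15) brings us to Friday, 2020/05/08, which is the last day of the make-up period.
Adding 5 calendar days to 2020/05/08 gives 2020/05/13, which is the date termination becomes effective. 2020/05/13 is a Wednesday and is not a listed holiday, so no roll-forward applies.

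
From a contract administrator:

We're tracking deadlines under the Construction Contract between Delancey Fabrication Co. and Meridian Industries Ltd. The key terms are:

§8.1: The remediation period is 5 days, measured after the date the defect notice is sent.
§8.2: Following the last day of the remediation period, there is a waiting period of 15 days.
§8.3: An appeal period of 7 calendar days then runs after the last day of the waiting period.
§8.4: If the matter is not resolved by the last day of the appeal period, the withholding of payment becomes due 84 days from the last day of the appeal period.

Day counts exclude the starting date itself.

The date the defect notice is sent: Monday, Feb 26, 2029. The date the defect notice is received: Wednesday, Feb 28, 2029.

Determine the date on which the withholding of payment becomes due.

Jun 17, 2029

Adding 5 calendar days to Feb 26, 2029 gives Mar 3, 2029, which is the last day of the remediation period.
Adding 15 calendar days to Mar 3, 2029 gives Mar 18, 2029, which is the last day of the waiting period.
The last day of the appeal period: 7 calendar days after Mar 18, 2029 is Mar 25, 2029.
Adding 84 calendar days to Mar 25, 2029 gives Jun 17, 2029, which is the date on which the withholding of payment becomes due.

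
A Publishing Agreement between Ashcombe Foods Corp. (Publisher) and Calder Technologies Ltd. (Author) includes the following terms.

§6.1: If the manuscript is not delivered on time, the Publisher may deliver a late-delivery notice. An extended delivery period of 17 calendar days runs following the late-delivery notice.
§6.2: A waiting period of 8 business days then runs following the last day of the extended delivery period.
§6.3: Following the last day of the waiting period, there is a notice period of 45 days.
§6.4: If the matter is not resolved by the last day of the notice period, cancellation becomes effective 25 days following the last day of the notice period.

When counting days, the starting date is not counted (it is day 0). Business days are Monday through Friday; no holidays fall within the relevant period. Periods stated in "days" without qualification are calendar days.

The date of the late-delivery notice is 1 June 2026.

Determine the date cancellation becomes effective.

Adding 17 calendar days to 1 June 2026 gives 18 June 2026, which is the last day of the extended delivery period.
The last day of the waiting period: 8 business days after Thursday, 18 June 2026, skipping weekends — Jun 19, Jun 22, Jun 23, Jun 24, Jun 25, Jun 26, Jun 29, Jun 30 — lands on Tuesday, 30 June 2026.
Adding 45 calendar days to 30 June 2026 gives 14 August 2026, which is the last day of the notice period.
The date cancellation becomes effective: 25 calendar days after 14 August 2026 is 8 September 2026.

8 September 2026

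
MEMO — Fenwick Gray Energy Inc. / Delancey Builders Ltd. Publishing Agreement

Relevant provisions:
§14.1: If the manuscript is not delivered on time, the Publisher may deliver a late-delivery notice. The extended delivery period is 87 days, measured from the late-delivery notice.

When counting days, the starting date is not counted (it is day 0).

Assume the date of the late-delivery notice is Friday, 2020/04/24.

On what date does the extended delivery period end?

The last day of the extended delivery period: 87 calendar days after 2020/04/24 is 2020/07/20.

2020/07/20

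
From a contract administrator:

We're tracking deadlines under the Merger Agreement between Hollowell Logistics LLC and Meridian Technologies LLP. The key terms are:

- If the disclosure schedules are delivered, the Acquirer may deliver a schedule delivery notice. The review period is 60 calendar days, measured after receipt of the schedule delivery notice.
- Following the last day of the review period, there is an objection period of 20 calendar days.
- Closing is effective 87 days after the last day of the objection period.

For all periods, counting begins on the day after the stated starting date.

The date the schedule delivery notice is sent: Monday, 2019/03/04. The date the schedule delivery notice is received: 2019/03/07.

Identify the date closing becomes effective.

The last day of the review period: 60 calendar days after 2019/03/07 is 2019/05/06.
The last day of the objection period: 20 calendar days after 2019/05/06 is 2019/05/26.
The date closing becomes effective: 87 calendar days after 2019/05/26 is 2019/08/21.

2019/08/21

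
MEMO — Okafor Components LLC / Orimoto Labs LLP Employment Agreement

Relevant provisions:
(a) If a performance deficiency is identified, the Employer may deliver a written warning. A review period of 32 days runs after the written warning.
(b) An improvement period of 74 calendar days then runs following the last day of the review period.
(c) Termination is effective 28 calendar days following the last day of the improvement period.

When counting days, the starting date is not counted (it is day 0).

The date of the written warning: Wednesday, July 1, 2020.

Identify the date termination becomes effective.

November 12, 2020

The last day of the review period: 32 calendar days after July 1, 2020 is August 2, 2020.
The last day of the improvement period: 74 calendar days after August 2, 2020 is October 15, 2020.
Adding 28 calendar days to October 15, 2020 gives November 12, 2020, which is the date termination becomes effective.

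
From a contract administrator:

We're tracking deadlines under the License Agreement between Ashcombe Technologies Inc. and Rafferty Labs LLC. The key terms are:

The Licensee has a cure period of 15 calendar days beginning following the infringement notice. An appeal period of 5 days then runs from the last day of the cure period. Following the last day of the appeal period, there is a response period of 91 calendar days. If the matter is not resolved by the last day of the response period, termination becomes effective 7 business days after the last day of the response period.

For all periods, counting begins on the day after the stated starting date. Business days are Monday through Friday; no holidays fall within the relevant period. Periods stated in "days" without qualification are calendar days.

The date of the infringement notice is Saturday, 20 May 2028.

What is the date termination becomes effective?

Adding 15 calendar days to 20 May 2028 gives 4 June 2028, which is the last day of the cure period.
The last day of the appeal period: 5 calendar days after 4 June 2028 is 9 June 2028.
The last day of the response period: 9 June 2028 + 91 days = 8 September 2028.
From Friday, 8 September 2028, 7 business days (Sep 11, Sep 12, Sep 13, Sep 14, Sep 15, Sep 18, Sep 19, skipping weekends) brings us to Tuesday, 19 September 2028, which is the date termination becomes effective.

19 September 2028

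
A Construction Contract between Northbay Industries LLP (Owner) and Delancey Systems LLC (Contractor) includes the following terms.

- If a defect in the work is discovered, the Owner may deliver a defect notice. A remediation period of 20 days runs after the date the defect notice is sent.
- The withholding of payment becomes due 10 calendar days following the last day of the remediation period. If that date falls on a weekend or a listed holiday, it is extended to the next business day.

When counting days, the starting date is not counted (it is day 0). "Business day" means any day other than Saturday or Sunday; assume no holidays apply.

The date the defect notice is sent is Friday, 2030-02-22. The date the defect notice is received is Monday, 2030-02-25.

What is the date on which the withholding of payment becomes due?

2030-03-25

Adding 20 calendar days to 2030-02-22 gives 2030-03-14, which is the last day of the remediation period.
Adding 10 calendar days to 2030-03-14 gives 2030-03-24, which is the date on which the withholding of payment becomes due. That falls on a Sunday, so it rolls to the next business day, Monday, 2030-03-25.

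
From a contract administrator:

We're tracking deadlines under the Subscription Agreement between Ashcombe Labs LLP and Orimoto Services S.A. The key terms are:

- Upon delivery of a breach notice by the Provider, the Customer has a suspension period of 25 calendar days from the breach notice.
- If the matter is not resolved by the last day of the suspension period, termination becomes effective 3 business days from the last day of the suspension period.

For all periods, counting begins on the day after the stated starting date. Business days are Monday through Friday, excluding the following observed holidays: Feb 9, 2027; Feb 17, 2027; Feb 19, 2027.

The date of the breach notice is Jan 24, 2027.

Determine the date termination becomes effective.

Feb 24, 2027

The last day of the suspension period: Jan 24, 2027 + 25 days = Feb 18, 2027.
The date termination becomes effective: counting 3 business days from Thursday, Feb 18, 2027 (Feb 22, Feb 23, Feb 24, skipping weekends and the listed holiday on Feb 19) reaches Wednesday, Feb 24, 2027.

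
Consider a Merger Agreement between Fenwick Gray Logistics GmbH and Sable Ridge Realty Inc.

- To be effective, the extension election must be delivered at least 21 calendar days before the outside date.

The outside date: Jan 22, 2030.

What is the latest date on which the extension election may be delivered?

Counting back 21 calendar days from Jan 22, 2030 gives Jan 1, 2030.

Jan 1, 2030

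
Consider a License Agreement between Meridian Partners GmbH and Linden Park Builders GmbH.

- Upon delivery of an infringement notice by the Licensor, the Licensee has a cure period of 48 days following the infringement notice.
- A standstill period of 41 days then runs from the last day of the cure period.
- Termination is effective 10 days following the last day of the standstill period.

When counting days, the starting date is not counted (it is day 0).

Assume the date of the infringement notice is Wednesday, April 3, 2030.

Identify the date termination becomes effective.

Adding 48 calendar days to April 3, 2030 gives May 21, 2030, which is the last day of the cure period.
The last day of the standstill period: 41 calendar days after May 21, 2030 is July 1, 2030.
The date termination becomes effective: 10 calendar days after July 1, 2030 is July 11, 2030.

July 11, 2030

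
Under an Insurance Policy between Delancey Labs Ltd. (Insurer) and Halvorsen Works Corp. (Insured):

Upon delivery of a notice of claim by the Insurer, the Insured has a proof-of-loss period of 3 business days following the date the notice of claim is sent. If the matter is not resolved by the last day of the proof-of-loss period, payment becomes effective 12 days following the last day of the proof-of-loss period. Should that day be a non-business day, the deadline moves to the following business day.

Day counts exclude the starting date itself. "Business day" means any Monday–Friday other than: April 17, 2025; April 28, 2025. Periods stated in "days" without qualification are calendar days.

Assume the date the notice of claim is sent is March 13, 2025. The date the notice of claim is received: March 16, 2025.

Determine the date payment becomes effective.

The last day of the proof-of-loss period: 3 business days after Thursday, March 13, 2025, skipping weekends — Mar 14, Mar 17, Mar 18 — lands on Tuesday, March 18, 2025.
The date payment becomes effective: 12 calendar days after March 18, 2025 is March 30, 2025. That falls on a Sunday, so it rolls to the next business day, Monday, March 31, 2025.

March 31, 2025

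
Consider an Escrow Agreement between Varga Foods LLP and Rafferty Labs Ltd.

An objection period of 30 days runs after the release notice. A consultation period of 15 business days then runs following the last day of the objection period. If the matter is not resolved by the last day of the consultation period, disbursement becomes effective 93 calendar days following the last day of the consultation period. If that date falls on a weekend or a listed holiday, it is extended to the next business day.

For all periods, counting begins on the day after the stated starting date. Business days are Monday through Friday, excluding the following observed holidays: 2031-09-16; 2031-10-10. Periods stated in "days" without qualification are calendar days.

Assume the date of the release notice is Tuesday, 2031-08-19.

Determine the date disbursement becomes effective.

Adding 30 calendar days to 2031-08-19 gives 2031-09-18, which is the last day of the objection period.
From Thursday, 2031-09-18, 15 business days (Sep 19, Sep 22, Sep 23, Sep 24, …, Oct 7, Oct 8, Oct 9, skipping weekends) brings us to Thursday, 2031-10-09, which is the last day of the consultation period.
The date disbursement becomes effective: 93 calendar days after 2031-10-09 is 2032-01-10. That falls on a Saturday, so it rolls to the next business day, Monday, 2032-01-12.

2032-01-12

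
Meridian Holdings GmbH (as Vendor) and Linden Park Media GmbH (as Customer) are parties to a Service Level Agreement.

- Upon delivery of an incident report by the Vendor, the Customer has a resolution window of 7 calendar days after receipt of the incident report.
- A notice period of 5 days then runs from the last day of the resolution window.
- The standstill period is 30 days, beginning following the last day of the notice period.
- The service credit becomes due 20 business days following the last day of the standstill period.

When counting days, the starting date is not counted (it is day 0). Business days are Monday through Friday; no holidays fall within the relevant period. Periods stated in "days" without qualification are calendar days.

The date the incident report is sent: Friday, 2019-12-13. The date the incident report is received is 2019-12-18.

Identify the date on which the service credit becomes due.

2020-02-26

The last day of the resolution window: 2019-12-18 + 7 days = 2019-12-25.
Adding 5 calendar days to 2019-12-25 gives 2019-12-30, which is the last day of the notice period.
Adding 30 calendar days to 2019-12-30 gives 2020-01-29, which is the last day of the standstill period.
The date on which the service credit becomes due: 20 business days after Wednesday, 2020-01-29, skipping weekends — Jan 30, Jan 31, Feb 3, Feb 4, …, Feb 24, Feb 25, Feb 26 — lands on Wednesday, 2020-02-26.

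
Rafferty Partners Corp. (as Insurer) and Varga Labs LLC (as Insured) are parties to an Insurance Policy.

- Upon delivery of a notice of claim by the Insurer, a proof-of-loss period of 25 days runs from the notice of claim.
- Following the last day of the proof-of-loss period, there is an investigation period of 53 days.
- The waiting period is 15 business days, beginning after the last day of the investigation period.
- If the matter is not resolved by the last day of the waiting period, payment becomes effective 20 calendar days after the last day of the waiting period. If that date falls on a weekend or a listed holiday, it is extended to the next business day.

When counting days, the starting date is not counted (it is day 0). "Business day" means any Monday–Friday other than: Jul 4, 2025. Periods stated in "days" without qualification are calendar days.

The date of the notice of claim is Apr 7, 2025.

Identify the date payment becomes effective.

Aug 5, 2025

The last day of the proof-of-loss period: Apr 7, 2025 + 25 days = May 2, 2025.
The last day of the investigation period: May 2, 2025 + 53 days = Jun 24, 2025.
From Tuesday, Jun 24, 2025, 15 business days (Jun 25, Jun 26, Jun 27, Jun 30, …, Jul 14, Jul 15, Jul 16, skipping weekends and the listed holiday on Jul 4) brings us to Wednesday, Jul 16, 2025, which is the last day of the waiting period.
Adding 20 calendar days to Jul 16, 2025 gives Aug 5, 2025, which is the date payment becomes effective. Aug 5, 2025 is a Tuesday and is not a listed holiday, so no roll-forward applies.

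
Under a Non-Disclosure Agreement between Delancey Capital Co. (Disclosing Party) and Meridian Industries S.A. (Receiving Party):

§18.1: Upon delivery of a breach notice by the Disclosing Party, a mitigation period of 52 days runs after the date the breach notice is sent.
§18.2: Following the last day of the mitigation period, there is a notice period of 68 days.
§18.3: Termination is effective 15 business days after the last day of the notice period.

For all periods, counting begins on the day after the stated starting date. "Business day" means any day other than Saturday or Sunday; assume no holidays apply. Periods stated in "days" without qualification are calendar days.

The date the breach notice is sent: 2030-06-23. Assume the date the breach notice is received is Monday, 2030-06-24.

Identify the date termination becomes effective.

Adding 52 calendar days to 2030-06-23 gives 2030-08-14, which is the last day of the mitigation period.
The last day of the notice period: 68 calendar days after 2030-08-14 is 2030-10-21.
The date termination becomes effective: 15 business days after Monday, 2030-10-21, skipping weekends — Oct 22, Oct 23, Oct 24, Oct 25, …, Nov 7, Nov 8, Nov 11 — lands on Monday, 2030-11-11.

2030-11-11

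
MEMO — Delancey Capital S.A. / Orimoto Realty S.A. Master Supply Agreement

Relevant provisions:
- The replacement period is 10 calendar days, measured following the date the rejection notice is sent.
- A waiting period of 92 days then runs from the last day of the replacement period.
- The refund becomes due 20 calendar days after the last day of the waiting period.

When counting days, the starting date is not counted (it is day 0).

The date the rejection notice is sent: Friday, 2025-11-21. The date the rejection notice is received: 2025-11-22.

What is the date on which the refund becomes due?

Adding 10 calendar days to 2025-11-21 gives 2025-12-01, which is the last day of the replacement period.
The last day of the waiting period: 2025-12-01 + 92 days = 2026-03-03.
The date on which the refund becomes due: 2026-03-03 + 20 days = 2026-03-23.

2026-03-23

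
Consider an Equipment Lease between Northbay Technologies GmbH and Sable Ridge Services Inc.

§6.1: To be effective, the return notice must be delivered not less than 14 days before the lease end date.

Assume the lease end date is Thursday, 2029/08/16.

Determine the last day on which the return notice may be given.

2029/08/02

2029/08/16 minus 14 days is 2029/08/02.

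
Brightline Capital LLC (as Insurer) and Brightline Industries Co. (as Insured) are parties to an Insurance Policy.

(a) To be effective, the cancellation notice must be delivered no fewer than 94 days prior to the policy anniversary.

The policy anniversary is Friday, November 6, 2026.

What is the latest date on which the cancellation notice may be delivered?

August 4, 2026

Counting back 94 calendar days from November 6, 2026 gives August 4, 2026.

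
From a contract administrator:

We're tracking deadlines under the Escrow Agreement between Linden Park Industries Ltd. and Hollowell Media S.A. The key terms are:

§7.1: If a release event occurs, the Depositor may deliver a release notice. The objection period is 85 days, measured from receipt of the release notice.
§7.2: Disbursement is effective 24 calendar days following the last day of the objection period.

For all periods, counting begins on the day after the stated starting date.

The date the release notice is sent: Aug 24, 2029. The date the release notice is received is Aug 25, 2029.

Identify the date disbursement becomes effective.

Adding 85 calendar days to Aug 25, 2029 gives Nov 18, 2029, which is the last day of the objection period.
The date disbursement becomes effective: 24 calendar days after Nov 18, 2029 is Dec 12, 2029.

Dec 12, 2029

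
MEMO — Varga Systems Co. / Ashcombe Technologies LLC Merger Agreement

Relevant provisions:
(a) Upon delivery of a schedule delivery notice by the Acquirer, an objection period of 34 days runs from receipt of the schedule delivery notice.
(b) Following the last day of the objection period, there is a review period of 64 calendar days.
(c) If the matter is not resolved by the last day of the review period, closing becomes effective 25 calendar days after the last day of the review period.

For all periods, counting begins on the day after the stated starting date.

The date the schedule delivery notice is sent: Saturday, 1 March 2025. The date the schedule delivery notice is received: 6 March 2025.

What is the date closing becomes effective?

Adding 34 calendar days to 6 March 2025 gives 9 April 2025, which is the last day of the objection period.
The last day of the review period: 9 April 2025 + 64 days = 12 June 2025.
The date closing becomes effective: 12 June 2025 + 25 days = 7 July 2025.

7 July 2025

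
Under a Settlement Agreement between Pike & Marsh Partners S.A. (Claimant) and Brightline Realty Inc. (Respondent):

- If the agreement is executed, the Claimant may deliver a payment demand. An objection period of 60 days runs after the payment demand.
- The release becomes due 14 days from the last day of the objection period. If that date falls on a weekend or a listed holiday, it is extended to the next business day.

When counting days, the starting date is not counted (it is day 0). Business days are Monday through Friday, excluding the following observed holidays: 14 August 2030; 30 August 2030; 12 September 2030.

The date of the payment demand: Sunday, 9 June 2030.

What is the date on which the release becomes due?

Adding 60 calendar days to 9 June 2030 gives 8 August 2030, which is the last day of the objection period.
The date on which the release becomes due: 14 calendar days after 8 August 2030 is 22 August 2030. 22 August 2030 is a Thursday and is not a listed holiday, so no roll-forward applies.

22 August 2030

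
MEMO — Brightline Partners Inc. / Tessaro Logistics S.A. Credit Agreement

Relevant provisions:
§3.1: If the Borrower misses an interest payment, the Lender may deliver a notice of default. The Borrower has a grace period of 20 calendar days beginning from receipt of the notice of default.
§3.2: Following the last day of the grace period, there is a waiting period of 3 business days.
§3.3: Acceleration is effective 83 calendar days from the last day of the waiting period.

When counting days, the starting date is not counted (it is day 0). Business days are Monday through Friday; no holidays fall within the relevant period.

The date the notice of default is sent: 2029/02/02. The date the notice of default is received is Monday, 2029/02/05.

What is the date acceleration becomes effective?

2029/05/22

The last day of the grace period: 20 calendar days after 2029/02/05 is 2029/02/25.
The last day of the waiting period: counting 3 business days from Sunday, 2029/02/25 (Feb 26, Feb 27, Feb 28, skipping weekends) reaches Wednesday, 2029/02/28.
The date acceleration becomes effective: 83 calendar days after 2029/02/28 is 2029/05/22.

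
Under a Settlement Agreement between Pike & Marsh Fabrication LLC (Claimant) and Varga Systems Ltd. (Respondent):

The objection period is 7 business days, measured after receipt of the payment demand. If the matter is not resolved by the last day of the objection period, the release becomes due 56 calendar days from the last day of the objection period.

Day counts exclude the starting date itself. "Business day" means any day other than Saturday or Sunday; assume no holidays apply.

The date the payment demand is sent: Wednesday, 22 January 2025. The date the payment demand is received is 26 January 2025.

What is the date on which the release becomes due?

1 April 2025

The last day of the objection period: counting 7 business days from Sunday, 26 January 2025 (Jan 27, Jan 28, Jan 29, Jan 30, Jan 31, Feb 3, Feb 4, skipping weekends) reaches Tuesday, 4 February 2025.
The date on which the release becomes due: 56 calendar days after 4 February 2025 is 1 April 2025.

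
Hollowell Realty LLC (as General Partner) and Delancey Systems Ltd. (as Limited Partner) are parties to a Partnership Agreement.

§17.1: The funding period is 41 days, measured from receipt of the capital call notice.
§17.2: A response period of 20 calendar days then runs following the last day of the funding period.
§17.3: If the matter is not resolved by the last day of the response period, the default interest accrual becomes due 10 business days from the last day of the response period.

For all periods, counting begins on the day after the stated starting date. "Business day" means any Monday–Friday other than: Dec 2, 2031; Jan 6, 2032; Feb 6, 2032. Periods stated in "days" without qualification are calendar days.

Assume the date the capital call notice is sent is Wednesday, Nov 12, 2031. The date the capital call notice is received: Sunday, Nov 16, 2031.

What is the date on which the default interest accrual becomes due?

Jan 30, 2032

The last day of the funding period: Nov 16, 2031 + 41 days = Dec 27, 2031.
The last day of the response period: Dec 27, 2031 + 20 days = Jan 16, 2032.
The date on which the default interest accrual becomes due: 10 business days after Friday, Jan 16, 2032, skipping weekends — Jan 19, Jan 20, Jan 21, Jan 22, Jan 23, Jan 26, Jan 27, Jan 28, Jan 29, Jan 30 — lands on Friday, Jan 30, 2032.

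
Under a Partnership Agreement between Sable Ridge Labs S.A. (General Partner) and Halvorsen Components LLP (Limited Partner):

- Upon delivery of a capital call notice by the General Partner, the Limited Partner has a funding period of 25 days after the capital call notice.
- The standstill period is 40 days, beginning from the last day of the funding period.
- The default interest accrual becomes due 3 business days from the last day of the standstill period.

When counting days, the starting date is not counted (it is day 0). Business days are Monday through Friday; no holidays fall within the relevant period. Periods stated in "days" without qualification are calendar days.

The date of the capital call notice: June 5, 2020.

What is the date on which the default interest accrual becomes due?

Adding 25 calendar days to June 5, 2020 gives June 30, 2020, which is the last day of the funding period.
Adding 40 calendar days to June 30, 2020 gives August 9, 2020, which is the last day of the standstill period.
The date on which the default interest accrual becomes due: counting 3 business days from Sunday, August 9, 2020 (Aug 10, Aug 11, Aug 12, skipping weekends) reaches Wednesday, August 12, 2020.

August 12, 2020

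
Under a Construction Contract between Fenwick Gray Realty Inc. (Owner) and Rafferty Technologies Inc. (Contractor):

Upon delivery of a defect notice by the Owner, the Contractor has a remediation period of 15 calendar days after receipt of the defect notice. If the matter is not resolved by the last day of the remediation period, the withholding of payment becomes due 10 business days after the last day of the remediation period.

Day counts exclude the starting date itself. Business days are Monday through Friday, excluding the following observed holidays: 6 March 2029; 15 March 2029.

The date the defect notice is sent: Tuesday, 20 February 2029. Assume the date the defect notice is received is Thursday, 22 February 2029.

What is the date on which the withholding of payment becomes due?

26 March 2029

The last day of the remediation period: 15 calendar days after 22 February 2029 is 9 March 2029.
The date on which the withholding of payment becomes due: 10 business days after Friday, 9 March 2029, skipping weekends and the listed holiday on Mar 15 — Mar 12, Mar 13, Mar 14, Mar 16, Mar 19, Mar 20, Mar 21, Mar 22, Mar 23, Mar 26 — lands on Monday, 26 March 2029.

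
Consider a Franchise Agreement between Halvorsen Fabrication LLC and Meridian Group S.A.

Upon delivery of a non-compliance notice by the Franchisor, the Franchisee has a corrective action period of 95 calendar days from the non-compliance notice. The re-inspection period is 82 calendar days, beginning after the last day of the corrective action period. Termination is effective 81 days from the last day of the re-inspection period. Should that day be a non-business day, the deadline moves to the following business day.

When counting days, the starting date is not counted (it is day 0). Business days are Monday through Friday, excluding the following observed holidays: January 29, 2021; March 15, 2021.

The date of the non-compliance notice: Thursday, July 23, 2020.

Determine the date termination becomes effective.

The last day of the corrective action period: 95 calendar days after July 23, 2020 is October 26, 2020.
Adding 82 calendar days to October 26, 2020 gives January 16, 2021, which is the last day of the re-inspection period.
The date termination becomes effective: January 16, 2021 + 81 days = April 7, 2021. April 7, 2021 is a Wednesday and is not a listed holiday, so no roll-forward applies.

April 7, 2021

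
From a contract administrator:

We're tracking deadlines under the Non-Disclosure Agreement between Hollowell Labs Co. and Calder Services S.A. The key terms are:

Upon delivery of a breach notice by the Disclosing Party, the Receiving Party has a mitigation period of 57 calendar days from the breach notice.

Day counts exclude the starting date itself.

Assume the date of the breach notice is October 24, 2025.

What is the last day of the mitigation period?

The last day of the mitigation period: October 24, 2025 + 57 days = December 20, 2025.

December 20, 2025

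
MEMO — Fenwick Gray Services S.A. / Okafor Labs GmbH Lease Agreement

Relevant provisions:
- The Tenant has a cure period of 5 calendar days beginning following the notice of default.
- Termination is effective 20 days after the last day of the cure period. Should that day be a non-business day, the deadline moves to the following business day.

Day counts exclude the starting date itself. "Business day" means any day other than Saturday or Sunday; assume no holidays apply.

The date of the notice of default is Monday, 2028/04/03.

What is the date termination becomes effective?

2028/04/28

The last day of the cure period: 5 calendar days after 2028/04/03 is 2028/04/08.
The date termination becomes effective: 20 calendar days after 2028/04/08 is 2028/04/28. 2028/04/28 is a Friday, so no roll-forward applies.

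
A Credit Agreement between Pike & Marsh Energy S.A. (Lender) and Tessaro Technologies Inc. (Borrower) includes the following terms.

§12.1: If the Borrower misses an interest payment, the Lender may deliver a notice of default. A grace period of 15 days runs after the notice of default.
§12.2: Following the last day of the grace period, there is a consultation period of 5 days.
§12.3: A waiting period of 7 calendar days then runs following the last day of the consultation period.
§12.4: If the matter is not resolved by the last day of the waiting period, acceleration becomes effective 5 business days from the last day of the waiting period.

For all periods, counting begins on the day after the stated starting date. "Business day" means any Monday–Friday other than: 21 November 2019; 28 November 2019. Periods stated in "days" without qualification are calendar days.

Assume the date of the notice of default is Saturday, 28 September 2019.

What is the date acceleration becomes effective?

The last day of the grace period: 15 calendar days after 28 September 2019 is 13 October 2019.
The last day of the consultation period: 5 calendar days after 13 October 2019 is 18 October 2019.
Adding 7 calendar days to 18 October 2019 gives 25 October 2019, which is the last day of the waiting period.
The date acceleration becomes effective: 5 business days after Friday, 25 October 2019, skipping weekends — Oct 28, Oct 29, Oct 30, Oct 31, Nov 1 — lands on Friday, 1 November 2019.

1 November 2019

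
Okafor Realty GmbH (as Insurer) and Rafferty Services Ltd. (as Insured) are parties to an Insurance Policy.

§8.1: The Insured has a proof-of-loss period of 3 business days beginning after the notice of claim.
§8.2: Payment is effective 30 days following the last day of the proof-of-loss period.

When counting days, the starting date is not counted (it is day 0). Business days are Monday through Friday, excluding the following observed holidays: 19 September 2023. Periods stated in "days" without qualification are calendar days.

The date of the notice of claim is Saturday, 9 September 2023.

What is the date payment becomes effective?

13 October 2023

The last day of the proof-of-loss period: 3 business days after Saturday, 9 September 2023, skipping weekends — Sep 11, Sep 12, Sep 13 — lands on Wednesday, 13 September 2023.
The date payment becomes effective: 30 calendar days after 13 September 2023 is 13 October 2023.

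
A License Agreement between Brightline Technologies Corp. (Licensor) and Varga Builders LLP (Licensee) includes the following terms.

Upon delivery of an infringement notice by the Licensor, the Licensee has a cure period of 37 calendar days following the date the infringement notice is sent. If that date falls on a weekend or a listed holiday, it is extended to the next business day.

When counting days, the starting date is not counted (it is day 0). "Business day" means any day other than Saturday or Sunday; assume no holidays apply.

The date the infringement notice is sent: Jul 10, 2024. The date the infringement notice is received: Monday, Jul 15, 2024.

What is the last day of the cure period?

Aug 16, 2024

The last day of the cure period: Jul 10, 2024 + 37 days = Aug 16, 2024. Aug 16, 2024 is a Friday, so no roll-forward applies.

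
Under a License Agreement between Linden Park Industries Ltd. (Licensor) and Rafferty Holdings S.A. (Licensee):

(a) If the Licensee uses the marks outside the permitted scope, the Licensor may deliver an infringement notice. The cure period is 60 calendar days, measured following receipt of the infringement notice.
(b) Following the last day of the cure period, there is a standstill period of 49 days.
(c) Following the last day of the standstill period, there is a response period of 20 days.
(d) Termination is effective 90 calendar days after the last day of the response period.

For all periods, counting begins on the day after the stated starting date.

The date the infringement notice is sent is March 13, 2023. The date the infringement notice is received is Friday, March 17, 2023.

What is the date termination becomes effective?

The last day of the cure period: 60 calendar days after March 17, 2023 is May 16, 2023.
The last day of the standstill period: 49 calendar days after May 16, 2023 is July 4, 2023.
Adding 20 calendar days to July 4, 2023 gives July 24, 2023, which is the last day of the response period.
The date termination becomes effective: July 24, 2023 + 90 days = October 22, 2023.

October 22, 2023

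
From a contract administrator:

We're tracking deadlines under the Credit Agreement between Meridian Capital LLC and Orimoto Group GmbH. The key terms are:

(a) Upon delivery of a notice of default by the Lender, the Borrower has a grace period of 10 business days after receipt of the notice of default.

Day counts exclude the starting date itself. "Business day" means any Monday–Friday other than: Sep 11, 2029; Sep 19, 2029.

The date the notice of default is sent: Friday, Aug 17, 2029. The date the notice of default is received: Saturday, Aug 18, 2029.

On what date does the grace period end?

The last day of the grace period: counting 10 business days from Saturday, Aug 18, 2029 (Aug 20, Aug 21, Aug 22, Aug 23, Aug 24, Aug 27, Aug 28, Aug 29, Aug 30, Aug 31, skipping weekends) reaches Friday, Aug 31, 2029.

Aug 31, 2029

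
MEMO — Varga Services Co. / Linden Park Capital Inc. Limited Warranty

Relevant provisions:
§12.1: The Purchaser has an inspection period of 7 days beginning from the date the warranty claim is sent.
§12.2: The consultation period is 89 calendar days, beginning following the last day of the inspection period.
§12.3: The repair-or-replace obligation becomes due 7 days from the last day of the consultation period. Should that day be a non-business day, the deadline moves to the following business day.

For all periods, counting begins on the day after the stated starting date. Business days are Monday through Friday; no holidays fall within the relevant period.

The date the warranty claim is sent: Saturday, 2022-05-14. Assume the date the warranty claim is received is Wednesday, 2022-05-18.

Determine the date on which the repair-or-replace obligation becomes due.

The last day of the inspection period: 2022-05-14 + 7 days = 2022-05-21.
The last day of the consultation period: 89 calendar days after 2022-05-21 is 2022-08-18.
The date on which the repair-or-replace obligation becomes due: 2022-08-18 + 7 days = 2022-08-25. 2022-08-25 is a Thursday, so no roll-forward applies.

2022-08-25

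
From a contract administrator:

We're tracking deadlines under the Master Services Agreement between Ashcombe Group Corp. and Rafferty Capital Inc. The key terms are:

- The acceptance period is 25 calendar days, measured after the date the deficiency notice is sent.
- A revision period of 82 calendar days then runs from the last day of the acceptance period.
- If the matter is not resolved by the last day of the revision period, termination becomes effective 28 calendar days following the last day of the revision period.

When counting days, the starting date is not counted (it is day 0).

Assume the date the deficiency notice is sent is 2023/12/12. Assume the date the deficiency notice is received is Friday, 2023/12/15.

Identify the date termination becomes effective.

The last day of the acceptance period: 2023/12/12 + 25 days = 2024/01/06.
Adding 82 calendar days to 2024/01/06 gives 2024/03/28, which is the last day of the revision period.
The date termination becomes effective: 28 calendar days after 2024/03/28 is 2024/04/25.

2024/04/25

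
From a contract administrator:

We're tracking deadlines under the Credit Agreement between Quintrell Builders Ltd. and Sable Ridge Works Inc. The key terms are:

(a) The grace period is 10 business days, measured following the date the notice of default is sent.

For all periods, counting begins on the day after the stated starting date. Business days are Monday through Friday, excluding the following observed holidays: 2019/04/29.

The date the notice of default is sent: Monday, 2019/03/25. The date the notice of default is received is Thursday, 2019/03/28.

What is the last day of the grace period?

The last day of the grace period: counting 10 business days from Monday, 2019/03/25 (Mar 26, Mar 27, Mar 28, Mar 29, Apr 1, Apr 2, Apr 3, Apr 4, Apr 5, Apr 8, skipping weekends) reaches Monday, 2019/04/08.

2019/04/08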